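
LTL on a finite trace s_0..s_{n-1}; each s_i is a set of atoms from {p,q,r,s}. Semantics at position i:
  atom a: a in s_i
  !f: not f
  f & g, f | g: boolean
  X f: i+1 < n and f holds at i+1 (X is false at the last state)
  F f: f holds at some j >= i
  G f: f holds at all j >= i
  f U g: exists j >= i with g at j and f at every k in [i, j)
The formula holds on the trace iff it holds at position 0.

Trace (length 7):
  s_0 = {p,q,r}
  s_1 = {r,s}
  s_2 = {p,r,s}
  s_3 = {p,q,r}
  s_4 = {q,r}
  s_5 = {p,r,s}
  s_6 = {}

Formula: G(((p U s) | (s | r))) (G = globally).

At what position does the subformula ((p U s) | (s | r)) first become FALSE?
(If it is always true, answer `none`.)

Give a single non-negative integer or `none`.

s_0={p,q,r}: ((p U s) | (s | r))=True (p U s)=True p=True s=False (s | r)=True r=True
s_1={r,s}: ((p U s) | (s | r))=True (p U s)=True p=False s=True (s | r)=True r=True
s_2={p,r,s}: ((p U s) | (s | r))=True (p U s)=True p=True s=True (s | r)=True r=True
s_3={p,q,r}: ((p U s) | (s | r))=True (p U s)=False p=True s=False (s | r)=True r=True
s_4={q,r}: ((p U s) | (s | r))=True (p U s)=False p=False s=False (s | r)=True r=True
s_5={p,r,s}: ((p U s) | (s | r))=True (p U s)=True p=True s=True (s | r)=True r=True
s_6={}: ((p U s) | (s | r))=False (p U s)=False p=False s=False (s | r)=False r=False
G(((p U s) | (s | r))) holds globally = False
First violation at position 6.

Answer: 6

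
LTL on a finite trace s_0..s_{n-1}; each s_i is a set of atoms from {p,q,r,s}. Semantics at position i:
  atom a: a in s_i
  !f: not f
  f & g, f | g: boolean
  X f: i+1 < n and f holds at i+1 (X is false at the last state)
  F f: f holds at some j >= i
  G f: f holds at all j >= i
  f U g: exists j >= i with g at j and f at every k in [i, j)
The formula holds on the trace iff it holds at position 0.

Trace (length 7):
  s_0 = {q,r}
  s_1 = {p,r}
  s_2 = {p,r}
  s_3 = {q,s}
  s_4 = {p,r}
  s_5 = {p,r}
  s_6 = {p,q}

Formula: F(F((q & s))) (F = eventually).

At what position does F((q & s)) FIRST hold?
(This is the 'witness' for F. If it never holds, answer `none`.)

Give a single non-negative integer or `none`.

Answer: 0

Derivation:
s_0={q,r}: F((q & s))=True (q & s)=False q=True s=False
s_1={p,r}: F((q & s))=True (q & s)=False q=False s=False
s_2={p,r}: F((q & s))=True (q & s)=False q=False s=False
s_3={q,s}: F((q & s))=True (q & s)=True q=True s=True
s_4={p,r}: F((q & s))=False (q & s)=False q=False s=False
s_5={p,r}: F((q & s))=False (q & s)=False q=False s=False
s_6={p,q}: F((q & s))=False (q & s)=False q=True s=False
F(F((q & s))) holds; first witness at position 0.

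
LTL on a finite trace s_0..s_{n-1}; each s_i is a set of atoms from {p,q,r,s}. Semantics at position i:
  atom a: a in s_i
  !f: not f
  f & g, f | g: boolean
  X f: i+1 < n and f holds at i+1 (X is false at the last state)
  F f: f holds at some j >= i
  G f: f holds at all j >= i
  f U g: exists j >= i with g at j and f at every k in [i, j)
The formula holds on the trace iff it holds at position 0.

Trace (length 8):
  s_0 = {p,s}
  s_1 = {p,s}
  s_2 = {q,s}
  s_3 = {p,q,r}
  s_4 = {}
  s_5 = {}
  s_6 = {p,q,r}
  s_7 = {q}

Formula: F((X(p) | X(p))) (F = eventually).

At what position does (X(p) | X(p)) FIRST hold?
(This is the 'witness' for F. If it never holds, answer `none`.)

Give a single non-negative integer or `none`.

s_0={p,s}: (X(p) | X(p))=True X(p)=True p=True
s_1={p,s}: (X(p) | X(p))=False X(p)=False p=True
s_2={q,s}: (X(p) | X(p))=True X(p)=True p=False
s_3={p,q,r}: (X(p) | X(p))=False X(p)=False p=True
s_4={}: (X(p) | X(p))=False X(p)=False p=False
s_5={}: (X(p) | X(p))=True X(p)=True p=False
s_6={p,q,r}: (X(p) | X(p))=False X(p)=False p=True
s_7={q}: (X(p) | X(p))=False X(p)=False p=False
F((X(p) | X(p))) holds; first witness at position 0.

Answer: 0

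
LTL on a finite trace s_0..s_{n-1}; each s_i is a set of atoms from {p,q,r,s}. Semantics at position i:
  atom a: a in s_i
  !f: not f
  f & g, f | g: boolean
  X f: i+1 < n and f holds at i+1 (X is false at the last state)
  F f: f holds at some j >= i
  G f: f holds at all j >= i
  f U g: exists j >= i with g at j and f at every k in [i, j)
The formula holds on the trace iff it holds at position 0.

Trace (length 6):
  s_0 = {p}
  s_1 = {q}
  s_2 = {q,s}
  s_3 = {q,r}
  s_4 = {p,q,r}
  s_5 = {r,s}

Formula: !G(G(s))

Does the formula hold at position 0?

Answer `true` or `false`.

s_0={p}: !G(G(s))=True G(G(s))=False G(s)=False s=False
s_1={q}: !G(G(s))=True G(G(s))=False G(s)=False s=False
s_2={q,s}: !G(G(s))=True G(G(s))=False G(s)=False s=True
s_3={q,r}: !G(G(s))=True G(G(s))=False G(s)=False s=False
s_4={p,q,r}: !G(G(s))=True G(G(s))=False G(s)=False s=False
s_5={r,s}: !G(G(s))=False G(G(s))=True G(s)=True s=True

Answer: true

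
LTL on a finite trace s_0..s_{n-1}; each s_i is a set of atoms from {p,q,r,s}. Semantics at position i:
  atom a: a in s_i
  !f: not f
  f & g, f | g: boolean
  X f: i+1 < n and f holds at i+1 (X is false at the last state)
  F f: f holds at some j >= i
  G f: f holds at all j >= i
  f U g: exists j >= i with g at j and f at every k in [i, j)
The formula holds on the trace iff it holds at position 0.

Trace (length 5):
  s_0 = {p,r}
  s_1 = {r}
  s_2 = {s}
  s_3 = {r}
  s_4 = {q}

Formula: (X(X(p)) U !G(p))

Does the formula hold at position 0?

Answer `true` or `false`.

s_0={p,r}: (X(X(p)) U !G(p))=True X(X(p))=False X(p)=False p=True !G(p)=True G(p)=False
s_1={r}: (X(X(p)) U !G(p))=True X(X(p))=False X(p)=False p=False !G(p)=True G(p)=False
s_2={s}: (X(X(p)) U !G(p))=True X(X(p))=False X(p)=False p=False !G(p)=True G(p)=False
s_3={r}: (X(X(p)) U !G(p))=True X(X(p))=False X(p)=False p=False !G(p)=True G(p)=False
s_4={q}: (X(X(p)) U !G(p))=True X(X(p))=False X(p)=False p=False !G(p)=True G(p)=False

Answer: true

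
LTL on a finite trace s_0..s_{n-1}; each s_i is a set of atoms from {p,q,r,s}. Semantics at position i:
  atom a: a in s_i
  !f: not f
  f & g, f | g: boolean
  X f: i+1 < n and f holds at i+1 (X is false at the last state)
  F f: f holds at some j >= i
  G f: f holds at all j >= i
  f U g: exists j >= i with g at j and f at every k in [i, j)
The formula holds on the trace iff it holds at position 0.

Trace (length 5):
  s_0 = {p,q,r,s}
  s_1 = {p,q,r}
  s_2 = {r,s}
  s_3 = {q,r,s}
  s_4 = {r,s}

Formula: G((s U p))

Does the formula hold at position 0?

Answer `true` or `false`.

Answer: false

Derivation:
s_0={p,q,r,s}: G((s U p))=False (s U p)=True s=True p=True
s_1={p,q,r}: G((s U p))=False (s U p)=True s=False p=True
s_2={r,s}: G((s U p))=False (s U p)=False s=True p=False
s_3={q,r,s}: G((s U p))=False (s U p)=False s=True p=False
s_4={r,s}: G((s U p))=False (s U p)=False s=True p=False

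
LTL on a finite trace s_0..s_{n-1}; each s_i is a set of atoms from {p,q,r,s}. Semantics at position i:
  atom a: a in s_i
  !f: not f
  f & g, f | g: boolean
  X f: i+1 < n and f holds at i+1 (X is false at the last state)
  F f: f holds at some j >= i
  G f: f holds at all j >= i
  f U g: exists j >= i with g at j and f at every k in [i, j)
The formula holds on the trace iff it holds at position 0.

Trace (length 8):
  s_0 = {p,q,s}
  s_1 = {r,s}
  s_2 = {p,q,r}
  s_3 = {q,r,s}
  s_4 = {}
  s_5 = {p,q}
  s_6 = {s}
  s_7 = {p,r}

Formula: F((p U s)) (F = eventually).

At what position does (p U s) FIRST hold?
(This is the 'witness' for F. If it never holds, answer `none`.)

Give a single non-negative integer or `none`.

Answer: 0

Derivation:
s_0={p,q,s}: (p U s)=True p=True s=True
s_1={r,s}: (p U s)=True p=False s=True
s_2={p,q,r}: (p U s)=True p=True s=False
s_3={q,r,s}: (p U s)=True p=False s=True
s_4={}: (p U s)=False p=False s=False
s_5={p,q}: (p U s)=True p=True s=False
s_6={s}: (p U s)=True p=False s=True
s_7={p,r}: (p U s)=False p=True s=False
F((p U s)) holds; first witness at position 0.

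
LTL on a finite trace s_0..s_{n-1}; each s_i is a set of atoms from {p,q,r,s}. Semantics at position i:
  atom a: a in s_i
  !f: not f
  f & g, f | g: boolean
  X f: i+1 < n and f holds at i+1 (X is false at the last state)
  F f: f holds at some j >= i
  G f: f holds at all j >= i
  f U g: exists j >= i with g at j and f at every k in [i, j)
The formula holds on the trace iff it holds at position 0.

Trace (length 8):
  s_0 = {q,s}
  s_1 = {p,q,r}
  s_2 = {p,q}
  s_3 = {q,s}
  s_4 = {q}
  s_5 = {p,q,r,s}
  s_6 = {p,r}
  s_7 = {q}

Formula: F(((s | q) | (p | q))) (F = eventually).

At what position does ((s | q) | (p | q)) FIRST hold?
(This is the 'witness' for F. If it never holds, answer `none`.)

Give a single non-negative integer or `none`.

s_0={q,s}: ((s | q) | (p | q))=True (s | q)=True s=True q=True (p | q)=True p=False
s_1={p,q,r}: ((s | q) | (p | q))=True (s | q)=True s=False q=True (p | q)=True p=True
s_2={p,q}: ((s | q) | (p | q))=True (s | q)=True s=False q=True (p | q)=True p=True
s_3={q,s}: ((s | q) | (p | q))=True (s | q)=True s=True q=True (p | q)=True p=False
s_4={q}: ((s | q) | (p | q))=True (s | q)=True s=False q=True (p | q)=True p=False
s_5={p,q,r,s}: ((s | q) | (p | q))=True (s | q)=True s=True q=True (p | q)=True p=True
s_6={p,r}: ((s | q) | (p | q))=True (s | q)=False s=False q=False (p | q)=True p=True
s_7={q}: ((s | q) | (p | q))=True (s | q)=True s=False q=True (p | q)=True p=False
F(((s | q) | (p | q))) holds; first witness at position 0.

Answer: 0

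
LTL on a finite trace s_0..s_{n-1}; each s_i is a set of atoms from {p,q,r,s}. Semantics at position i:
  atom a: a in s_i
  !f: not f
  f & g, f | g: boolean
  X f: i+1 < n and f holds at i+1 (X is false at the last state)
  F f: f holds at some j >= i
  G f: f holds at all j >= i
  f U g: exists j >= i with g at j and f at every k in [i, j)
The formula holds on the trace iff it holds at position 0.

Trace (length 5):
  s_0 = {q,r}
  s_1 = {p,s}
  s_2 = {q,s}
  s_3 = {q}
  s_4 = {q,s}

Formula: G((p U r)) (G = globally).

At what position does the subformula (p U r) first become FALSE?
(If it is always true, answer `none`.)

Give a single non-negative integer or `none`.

s_0={q,r}: (p U r)=True p=False r=True
s_1={p,s}: (p U r)=False p=True r=False
s_2={q,s}: (p U r)=False p=False r=False
s_3={q}: (p U r)=False p=False r=False
s_4={q,s}: (p U r)=False p=False r=False
G((p U r)) holds globally = False
First violation at position 1.

Answer: 1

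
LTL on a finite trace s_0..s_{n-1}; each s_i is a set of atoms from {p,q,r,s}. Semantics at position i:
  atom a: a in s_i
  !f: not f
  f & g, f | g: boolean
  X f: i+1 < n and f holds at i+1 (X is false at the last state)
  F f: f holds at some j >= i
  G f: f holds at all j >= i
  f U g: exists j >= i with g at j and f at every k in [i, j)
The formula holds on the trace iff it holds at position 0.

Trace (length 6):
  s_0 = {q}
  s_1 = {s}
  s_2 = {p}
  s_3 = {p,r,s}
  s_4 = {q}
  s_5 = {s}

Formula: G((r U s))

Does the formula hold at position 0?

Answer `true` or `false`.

s_0={q}: G((r U s))=False (r U s)=False r=False s=False
s_1={s}: G((r U s))=False (r U s)=True r=False s=True
s_2={p}: G((r U s))=False (r U s)=False r=False s=False
s_3={p,r,s}: G((r U s))=False (r U s)=True r=True s=True
s_4={q}: G((r U s))=False (r U s)=False r=False s=False
s_5={s}: G((r U s))=True (r U s)=True r=False s=True

Answer: false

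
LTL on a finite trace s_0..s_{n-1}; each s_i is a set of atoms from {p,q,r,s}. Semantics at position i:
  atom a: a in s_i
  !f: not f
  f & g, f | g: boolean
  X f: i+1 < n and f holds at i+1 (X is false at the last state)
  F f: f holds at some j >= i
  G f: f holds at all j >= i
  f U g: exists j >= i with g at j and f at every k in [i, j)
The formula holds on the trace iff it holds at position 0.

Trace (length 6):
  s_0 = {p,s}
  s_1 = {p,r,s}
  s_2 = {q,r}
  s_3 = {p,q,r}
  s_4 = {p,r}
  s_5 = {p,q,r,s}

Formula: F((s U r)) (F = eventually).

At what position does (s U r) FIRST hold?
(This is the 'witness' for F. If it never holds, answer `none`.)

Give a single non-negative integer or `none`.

Answer: 0

Derivation:
s_0={p,s}: (s U r)=True s=True r=False
s_1={p,r,s}: (s U r)=True s=True r=True
s_2={q,r}: (s U r)=True s=False r=True
s_3={p,q,r}: (s U r)=True s=False r=True
s_4={p,r}: (s U r)=True s=False r=True
s_5={p,q,r,s}: (s U r)=True s=True r=True
F((s U r)) holds; first witness at position 0.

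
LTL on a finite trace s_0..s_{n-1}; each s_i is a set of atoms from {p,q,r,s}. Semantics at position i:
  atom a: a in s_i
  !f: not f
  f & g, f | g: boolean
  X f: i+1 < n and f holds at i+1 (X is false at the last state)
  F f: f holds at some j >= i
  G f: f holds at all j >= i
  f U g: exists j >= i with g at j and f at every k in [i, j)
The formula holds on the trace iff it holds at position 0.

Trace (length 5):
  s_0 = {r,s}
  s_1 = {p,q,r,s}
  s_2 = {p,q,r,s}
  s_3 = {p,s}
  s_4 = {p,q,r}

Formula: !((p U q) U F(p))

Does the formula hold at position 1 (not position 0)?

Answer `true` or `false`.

s_0={r,s}: !((p U q) U F(p))=False ((p U q) U F(p))=True (p U q)=False p=False q=False F(p)=True
s_1={p,q,r,s}: !((p U q) U F(p))=False ((p U q) U F(p))=True (p U q)=True p=True q=True F(p)=True
s_2={p,q,r,s}: !((p U q) U F(p))=False ((p U q) U F(p))=True (p U q)=True p=True q=True F(p)=True
s_3={p,s}: !((p U q) U F(p))=False ((p U q) U F(p))=True (p U q)=True p=True q=False F(p)=True
s_4={p,q,r}: !((p U q) U F(p))=False ((p U q) U F(p))=True (p U q)=True p=True q=True F(p)=True
Evaluating at position 1: result = False

Answer: false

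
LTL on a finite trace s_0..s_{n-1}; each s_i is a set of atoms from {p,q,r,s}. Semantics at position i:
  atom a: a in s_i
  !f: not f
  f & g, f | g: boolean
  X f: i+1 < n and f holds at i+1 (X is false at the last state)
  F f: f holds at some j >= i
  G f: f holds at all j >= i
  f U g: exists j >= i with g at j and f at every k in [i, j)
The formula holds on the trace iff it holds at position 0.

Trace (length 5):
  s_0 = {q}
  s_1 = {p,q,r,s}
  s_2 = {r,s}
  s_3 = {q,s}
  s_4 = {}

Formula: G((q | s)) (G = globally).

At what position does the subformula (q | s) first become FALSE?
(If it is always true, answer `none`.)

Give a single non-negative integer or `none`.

Answer: 4

Derivation:
s_0={q}: (q | s)=True q=True s=False
s_1={p,q,r,s}: (q | s)=True q=True s=True
s_2={r,s}: (q | s)=True q=False s=True
s_3={q,s}: (q | s)=True q=True s=True
s_4={}: (q | s)=False q=False s=False
G((q | s)) holds globally = False
First violation at position 4.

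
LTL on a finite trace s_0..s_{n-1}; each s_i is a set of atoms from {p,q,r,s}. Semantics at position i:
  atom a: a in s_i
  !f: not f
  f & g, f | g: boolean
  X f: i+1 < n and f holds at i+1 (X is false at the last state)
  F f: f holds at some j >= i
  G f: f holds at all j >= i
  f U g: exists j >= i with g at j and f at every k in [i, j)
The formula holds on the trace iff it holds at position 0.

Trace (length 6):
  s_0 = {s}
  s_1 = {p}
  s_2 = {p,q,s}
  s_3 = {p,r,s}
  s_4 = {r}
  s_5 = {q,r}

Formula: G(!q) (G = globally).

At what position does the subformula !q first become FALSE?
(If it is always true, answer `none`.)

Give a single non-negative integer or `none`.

s_0={s}: !q=True q=False
s_1={p}: !q=True q=False
s_2={p,q,s}: !q=False q=True
s_3={p,r,s}: !q=True q=False
s_4={r}: !q=True q=False
s_5={q,r}: !q=False q=True
G(!q) holds globally = False
First violation at position 2.

Answer: 2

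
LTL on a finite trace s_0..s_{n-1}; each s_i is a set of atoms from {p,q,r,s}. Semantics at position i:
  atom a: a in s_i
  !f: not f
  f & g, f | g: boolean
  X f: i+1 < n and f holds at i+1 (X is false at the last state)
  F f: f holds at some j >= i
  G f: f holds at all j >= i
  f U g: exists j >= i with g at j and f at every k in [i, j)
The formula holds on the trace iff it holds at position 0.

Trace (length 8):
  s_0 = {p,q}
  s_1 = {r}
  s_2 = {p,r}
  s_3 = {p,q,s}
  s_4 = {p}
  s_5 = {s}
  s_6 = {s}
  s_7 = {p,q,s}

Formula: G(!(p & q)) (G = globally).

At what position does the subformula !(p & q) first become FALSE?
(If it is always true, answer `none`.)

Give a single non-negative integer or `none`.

Answer: 0

Derivation:
s_0={p,q}: !(p & q)=False (p & q)=True p=True q=True
s_1={r}: !(p & q)=True (p & q)=False p=False q=False
s_2={p,r}: !(p & q)=True (p & q)=False p=True q=False
s_3={p,q,s}: !(p & q)=False (p & q)=True p=True q=True
s_4={p}: !(p & q)=True (p & q)=False p=True q=False
s_5={s}: !(p & q)=True (p & q)=False p=False q=False
s_6={s}: !(p & q)=True (p & q)=False p=False q=False
s_7={p,q,s}: !(p & q)=False (p & q)=True p=True q=True
G(!(p & q)) holds globally = False
First violation at position 0.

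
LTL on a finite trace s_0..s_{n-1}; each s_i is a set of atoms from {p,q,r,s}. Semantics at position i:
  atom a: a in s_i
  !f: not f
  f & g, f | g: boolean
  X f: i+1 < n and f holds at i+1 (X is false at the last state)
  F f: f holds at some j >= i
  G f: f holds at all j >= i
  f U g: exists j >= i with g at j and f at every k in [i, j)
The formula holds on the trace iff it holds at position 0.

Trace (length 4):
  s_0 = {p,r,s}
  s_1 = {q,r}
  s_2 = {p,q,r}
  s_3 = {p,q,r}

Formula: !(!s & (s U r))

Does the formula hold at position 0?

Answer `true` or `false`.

s_0={p,r,s}: !(!s & (s U r))=True (!s & (s U r))=False !s=False s=True (s U r)=True r=True
s_1={q,r}: !(!s & (s U r))=False (!s & (s U r))=True !s=True s=False (s U r)=True r=True
s_2={p,q,r}: !(!s & (s U r))=False (!s & (s U r))=True !s=True s=False (s U r)=True r=True
s_3={p,q,r}: !(!s & (s U r))=False (!s & (s U r))=True !s=True s=False (s U r)=True r=True

Answer: true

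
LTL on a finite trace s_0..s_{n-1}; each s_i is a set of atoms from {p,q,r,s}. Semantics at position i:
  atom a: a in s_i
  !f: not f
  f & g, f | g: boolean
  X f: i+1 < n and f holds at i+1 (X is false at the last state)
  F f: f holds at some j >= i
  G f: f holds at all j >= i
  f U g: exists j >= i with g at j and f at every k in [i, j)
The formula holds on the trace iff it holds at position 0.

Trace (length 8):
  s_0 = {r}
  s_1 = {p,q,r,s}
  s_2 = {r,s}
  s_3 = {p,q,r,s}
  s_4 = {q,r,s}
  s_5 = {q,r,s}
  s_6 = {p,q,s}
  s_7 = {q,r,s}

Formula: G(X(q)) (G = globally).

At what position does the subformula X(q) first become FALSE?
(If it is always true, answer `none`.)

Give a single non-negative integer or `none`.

Answer: 1

Derivation:
s_0={r}: X(q)=True q=False
s_1={p,q,r,s}: X(q)=False q=True
s_2={r,s}: X(q)=True q=False
s_3={p,q,r,s}: X(q)=True q=True
s_4={q,r,s}: X(q)=True q=True
s_5={q,r,s}: X(q)=True q=True
s_6={p,q,s}: X(q)=True q=True
s_7={q,r,s}: X(q)=False q=True
G(X(q)) holds globally = False
First violation at position 1.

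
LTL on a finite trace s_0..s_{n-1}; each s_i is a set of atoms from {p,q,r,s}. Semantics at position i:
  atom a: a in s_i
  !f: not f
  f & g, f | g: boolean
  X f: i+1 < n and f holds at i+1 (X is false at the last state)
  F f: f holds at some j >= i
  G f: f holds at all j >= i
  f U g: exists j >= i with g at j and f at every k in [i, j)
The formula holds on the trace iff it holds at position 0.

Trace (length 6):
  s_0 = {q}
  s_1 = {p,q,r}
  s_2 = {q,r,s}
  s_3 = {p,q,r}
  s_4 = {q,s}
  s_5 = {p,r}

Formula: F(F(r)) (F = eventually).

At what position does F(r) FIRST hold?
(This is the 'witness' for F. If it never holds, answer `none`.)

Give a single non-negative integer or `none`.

s_0={q}: F(r)=True r=False
s_1={p,q,r}: F(r)=True r=True
s_2={q,r,s}: F(r)=True r=True
s_3={p,q,r}: F(r)=True r=True
s_4={q,s}: F(r)=True r=False
s_5={p,r}: F(r)=True r=True
F(F(r)) holds; first witness at position 0.

Answer: 0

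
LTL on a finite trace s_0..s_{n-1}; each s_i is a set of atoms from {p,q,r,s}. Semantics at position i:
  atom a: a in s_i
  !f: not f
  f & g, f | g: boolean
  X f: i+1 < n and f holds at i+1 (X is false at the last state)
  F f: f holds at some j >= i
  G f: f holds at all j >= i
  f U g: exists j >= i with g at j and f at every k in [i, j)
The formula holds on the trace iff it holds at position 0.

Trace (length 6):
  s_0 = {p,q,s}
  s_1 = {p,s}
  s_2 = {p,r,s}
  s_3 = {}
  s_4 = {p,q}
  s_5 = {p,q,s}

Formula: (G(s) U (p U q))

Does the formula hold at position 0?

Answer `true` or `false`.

Answer: true

Derivation:
s_0={p,q,s}: (G(s) U (p U q))=True G(s)=False s=True (p U q)=True p=True q=True
s_1={p,s}: (G(s) U (p U q))=False G(s)=False s=True (p U q)=False p=True q=False
s_2={p,r,s}: (G(s) U (p U q))=False G(s)=False s=True (p U q)=False p=True q=False
s_3={}: (G(s) U (p U q))=False G(s)=False s=False (p U q)=False p=False q=False
s_4={p,q}: (G(s) U (p U q))=True G(s)=False s=False (p U q)=True p=True q=True
s_5={p,q,s}: (G(s) U (p U q))=True G(s)=True s=True (p U q)=True p=True q=True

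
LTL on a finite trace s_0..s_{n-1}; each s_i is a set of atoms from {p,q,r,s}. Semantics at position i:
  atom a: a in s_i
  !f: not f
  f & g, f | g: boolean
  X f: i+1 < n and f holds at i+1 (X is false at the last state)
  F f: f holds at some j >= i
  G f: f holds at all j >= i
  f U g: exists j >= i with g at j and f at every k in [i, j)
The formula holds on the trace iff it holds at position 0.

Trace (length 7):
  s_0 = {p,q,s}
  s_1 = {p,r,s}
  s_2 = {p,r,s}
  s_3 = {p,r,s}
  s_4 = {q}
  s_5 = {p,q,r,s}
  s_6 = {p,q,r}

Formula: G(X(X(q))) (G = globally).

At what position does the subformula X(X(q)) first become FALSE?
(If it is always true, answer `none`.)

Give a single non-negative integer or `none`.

Answer: 0

Derivation:
s_0={p,q,s}: X(X(q))=False X(q)=False q=True
s_1={p,r,s}: X(X(q))=False X(q)=False q=False
s_2={p,r,s}: X(X(q))=True X(q)=False q=False
s_3={p,r,s}: X(X(q))=True X(q)=True q=False
s_4={q}: X(X(q))=True X(q)=True q=True
s_5={p,q,r,s}: X(X(q))=False X(q)=True q=True
s_6={p,q,r}: X(X(q))=False X(q)=False q=True
G(X(X(q))) holds globally = False
First violation at position 0.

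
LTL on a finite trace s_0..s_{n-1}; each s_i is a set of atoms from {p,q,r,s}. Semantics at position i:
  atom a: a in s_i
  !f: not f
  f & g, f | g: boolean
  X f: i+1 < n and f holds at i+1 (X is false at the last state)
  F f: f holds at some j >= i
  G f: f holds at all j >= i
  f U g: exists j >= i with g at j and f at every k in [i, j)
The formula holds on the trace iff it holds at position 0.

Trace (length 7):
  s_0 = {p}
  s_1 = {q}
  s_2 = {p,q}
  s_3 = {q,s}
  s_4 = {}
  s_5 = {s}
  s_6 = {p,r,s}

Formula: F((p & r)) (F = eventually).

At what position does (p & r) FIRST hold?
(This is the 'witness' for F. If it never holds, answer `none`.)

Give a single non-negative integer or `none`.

Answer: 6

Derivation:
s_0={p}: (p & r)=False p=True r=False
s_1={q}: (p & r)=False p=False r=False
s_2={p,q}: (p & r)=False p=True r=False
s_3={q,s}: (p & r)=False p=False r=False
s_4={}: (p & r)=False p=False r=False
s_5={s}: (p & r)=False p=False r=False
s_6={p,r,s}: (p & r)=True p=True r=True
F((p & r)) holds; first witness at position 6.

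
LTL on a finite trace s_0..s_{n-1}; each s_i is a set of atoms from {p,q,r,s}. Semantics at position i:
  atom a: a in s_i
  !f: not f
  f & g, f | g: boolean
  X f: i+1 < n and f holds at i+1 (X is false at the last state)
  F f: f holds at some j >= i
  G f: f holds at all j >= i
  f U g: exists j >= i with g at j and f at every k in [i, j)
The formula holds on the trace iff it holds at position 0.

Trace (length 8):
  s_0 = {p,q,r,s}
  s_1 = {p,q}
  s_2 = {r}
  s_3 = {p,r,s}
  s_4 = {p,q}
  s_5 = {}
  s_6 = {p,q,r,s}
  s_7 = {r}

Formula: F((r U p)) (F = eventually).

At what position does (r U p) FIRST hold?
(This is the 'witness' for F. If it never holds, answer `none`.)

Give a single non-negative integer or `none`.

s_0={p,q,r,s}: (r U p)=True r=True p=True
s_1={p,q}: (r U p)=True r=False p=True
s_2={r}: (r U p)=True r=True p=False
s_3={p,r,s}: (r U p)=True r=True p=True
s_4={p,q}: (r U p)=True r=False p=True
s_5={}: (r U p)=False r=False p=False
s_6={p,q,r,s}: (r U p)=True r=True p=True
s_7={r}: (r U p)=False r=True p=False
F((r U p)) holds; first witness at position 0.

Answer: 0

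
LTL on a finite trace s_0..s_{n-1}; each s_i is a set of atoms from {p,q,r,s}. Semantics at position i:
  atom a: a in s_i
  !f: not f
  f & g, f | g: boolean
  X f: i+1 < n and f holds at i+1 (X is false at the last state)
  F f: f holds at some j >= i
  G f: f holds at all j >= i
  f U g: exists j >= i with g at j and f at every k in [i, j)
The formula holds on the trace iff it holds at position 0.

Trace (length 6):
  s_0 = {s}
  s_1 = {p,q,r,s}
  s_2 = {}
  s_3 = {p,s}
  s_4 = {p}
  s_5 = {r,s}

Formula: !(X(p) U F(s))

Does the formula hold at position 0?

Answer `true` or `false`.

Answer: false

Derivation:
s_0={s}: !(X(p) U F(s))=False (X(p) U F(s))=True X(p)=True p=False F(s)=True s=True
s_1={p,q,r,s}: !(X(p) U F(s))=False (X(p) U F(s))=True X(p)=False p=True F(s)=True s=True
s_2={}: !(X(p) U F(s))=False (X(p) U F(s))=True X(p)=True p=False F(s)=True s=False
s_3={p,s}: !(X(p) U F(s))=False (X(p) U F(s))=True X(p)=True p=True F(s)=True s=True
s_4={p}: !(X(p) U F(s))=False (X(p) U F(s))=True X(p)=False p=True F(s)=True s=False
s_5={r,s}: !(X(p) U F(s))=False (X(p) U F(s))=True X(p)=False p=False F(s)=True s=True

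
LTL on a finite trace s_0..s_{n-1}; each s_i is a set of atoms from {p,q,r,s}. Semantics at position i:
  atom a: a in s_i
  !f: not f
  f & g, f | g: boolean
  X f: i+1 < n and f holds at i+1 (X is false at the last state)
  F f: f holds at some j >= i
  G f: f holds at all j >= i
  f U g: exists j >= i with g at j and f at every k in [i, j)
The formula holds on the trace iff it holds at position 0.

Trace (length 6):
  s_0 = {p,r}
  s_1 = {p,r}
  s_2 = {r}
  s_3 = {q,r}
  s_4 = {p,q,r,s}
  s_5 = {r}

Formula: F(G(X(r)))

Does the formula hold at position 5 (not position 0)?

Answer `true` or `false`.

Answer: false

Derivation:
s_0={p,r}: F(G(X(r)))=False G(X(r))=False X(r)=True r=True
s_1={p,r}: F(G(X(r)))=False G(X(r))=False X(r)=True r=True
s_2={r}: F(G(X(r)))=False G(X(r))=False X(r)=True r=True
s_3={q,r}: F(G(X(r)))=False G(X(r))=False X(r)=True r=True
s_4={p,q,r,s}: F(G(X(r)))=False G(X(r))=False X(r)=True r=True
s_5={r}: F(G(X(r)))=False G(X(r))=False X(r)=False r=True
Evaluating at position 5: result = False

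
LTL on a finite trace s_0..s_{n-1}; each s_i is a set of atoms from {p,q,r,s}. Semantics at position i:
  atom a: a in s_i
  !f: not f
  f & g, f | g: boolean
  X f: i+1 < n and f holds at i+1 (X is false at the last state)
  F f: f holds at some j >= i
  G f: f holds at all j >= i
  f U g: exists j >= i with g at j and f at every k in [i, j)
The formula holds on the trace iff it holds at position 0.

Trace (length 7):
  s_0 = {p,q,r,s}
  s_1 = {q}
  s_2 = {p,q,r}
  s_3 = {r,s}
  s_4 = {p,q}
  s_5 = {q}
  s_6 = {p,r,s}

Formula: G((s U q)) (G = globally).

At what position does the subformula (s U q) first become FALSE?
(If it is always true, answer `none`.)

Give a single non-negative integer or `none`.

Answer: 6

Derivation:
s_0={p,q,r,s}: (s U q)=True s=True q=True
s_1={q}: (s U q)=True s=False q=True
s_2={p,q,r}: (s U q)=True s=False q=True
s_3={r,s}: (s U q)=True s=True q=False
s_4={p,q}: (s U q)=True s=False q=True
s_5={q}: (s U q)=True s=False q=True
s_6={p,r,s}: (s U q)=False s=True q=False
G((s U q)) holds globally = False
First violation at position 6.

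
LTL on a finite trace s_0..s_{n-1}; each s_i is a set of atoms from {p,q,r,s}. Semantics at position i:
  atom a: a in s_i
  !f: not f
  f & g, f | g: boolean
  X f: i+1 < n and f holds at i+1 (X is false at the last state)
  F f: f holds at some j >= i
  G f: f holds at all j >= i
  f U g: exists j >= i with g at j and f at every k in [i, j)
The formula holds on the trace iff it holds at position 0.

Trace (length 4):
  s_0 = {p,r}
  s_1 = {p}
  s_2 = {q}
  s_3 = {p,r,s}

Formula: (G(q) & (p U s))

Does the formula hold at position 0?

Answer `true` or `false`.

Answer: false

Derivation:
s_0={p,r}: (G(q) & (p U s))=False G(q)=False q=False (p U s)=False p=True s=False
s_1={p}: (G(q) & (p U s))=False G(q)=False q=False (p U s)=False p=True s=False
s_2={q}: (G(q) & (p U s))=False G(q)=False q=True (p U s)=False p=False s=False
s_3={p,r,s}: (G(q) & (p U s))=False G(q)=False q=False (p U s)=True p=True s=True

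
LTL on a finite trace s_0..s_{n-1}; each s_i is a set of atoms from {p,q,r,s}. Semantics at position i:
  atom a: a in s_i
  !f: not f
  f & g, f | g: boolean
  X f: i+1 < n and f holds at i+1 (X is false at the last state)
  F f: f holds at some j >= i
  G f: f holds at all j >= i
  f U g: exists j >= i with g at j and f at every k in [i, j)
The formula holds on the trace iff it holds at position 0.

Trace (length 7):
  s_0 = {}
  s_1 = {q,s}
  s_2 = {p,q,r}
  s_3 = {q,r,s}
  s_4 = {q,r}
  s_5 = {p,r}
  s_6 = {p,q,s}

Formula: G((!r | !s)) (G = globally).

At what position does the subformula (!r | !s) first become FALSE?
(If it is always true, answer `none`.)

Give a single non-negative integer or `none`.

s_0={}: (!r | !s)=True !r=True r=False !s=True s=False
s_1={q,s}: (!r | !s)=True !r=True r=False !s=False s=True
s_2={p,q,r}: (!r | !s)=True !r=False r=True !s=True s=False
s_3={q,r,s}: (!r | !s)=False !r=False r=True !s=False s=True
s_4={q,r}: (!r | !s)=True !r=False r=True !s=True s=False
s_5={p,r}: (!r | !s)=True !r=False r=True !s=True s=False
s_6={p,q,s}: (!r | !s)=True !r=True r=False !s=False s=True
G((!r | !s)) holds globally = False
First violation at position 3.

Answer: 3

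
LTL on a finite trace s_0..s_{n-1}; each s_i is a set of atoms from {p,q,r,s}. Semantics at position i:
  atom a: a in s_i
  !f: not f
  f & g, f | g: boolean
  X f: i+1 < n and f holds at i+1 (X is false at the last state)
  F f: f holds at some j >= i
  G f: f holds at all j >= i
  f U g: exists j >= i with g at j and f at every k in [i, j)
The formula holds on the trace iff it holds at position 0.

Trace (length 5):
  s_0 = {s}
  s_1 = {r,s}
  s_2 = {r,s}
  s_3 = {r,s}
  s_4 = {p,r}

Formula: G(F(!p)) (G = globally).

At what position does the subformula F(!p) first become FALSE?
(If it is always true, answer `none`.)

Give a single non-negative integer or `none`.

s_0={s}: F(!p)=True !p=True p=False
s_1={r,s}: F(!p)=True !p=True p=False
s_2={r,s}: F(!p)=True !p=True p=False
s_3={r,s}: F(!p)=True !p=True p=False
s_4={p,r}: F(!p)=False !p=False p=True
G(F(!p)) holds globally = False
First violation at position 4.

Answer: 4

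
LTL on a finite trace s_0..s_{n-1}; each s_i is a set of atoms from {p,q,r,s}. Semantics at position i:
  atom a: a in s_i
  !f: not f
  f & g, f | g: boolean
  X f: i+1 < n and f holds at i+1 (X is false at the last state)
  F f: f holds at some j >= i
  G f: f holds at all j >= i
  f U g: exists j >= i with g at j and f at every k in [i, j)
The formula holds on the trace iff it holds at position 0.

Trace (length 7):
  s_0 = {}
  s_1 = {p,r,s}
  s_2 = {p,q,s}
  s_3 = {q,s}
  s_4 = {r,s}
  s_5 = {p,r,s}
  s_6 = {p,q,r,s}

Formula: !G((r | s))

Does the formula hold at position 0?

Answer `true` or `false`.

Answer: true

Derivation:
s_0={}: !G((r | s))=True G((r | s))=False (r | s)=False r=False s=False
s_1={p,r,s}: !G((r | s))=False G((r | s))=True (r | s)=True r=True s=True
s_2={p,q,s}: !G((r | s))=False G((r | s))=True (r | s)=True r=False s=True
s_3={q,s}: !G((r | s))=False G((r | s))=True (r | s)=True r=False s=True
s_4={r,s}: !G((r | s))=False G((r | s))=True (r | s)=True r=True s=True
s_5={p,r,s}: !G((r | s))=False G((r | s))=True (r | s)=True r=True s=True
s_6={p,q,r,s}: !G((r | s))=False G((r | s))=True (r | s)=True r=True s=True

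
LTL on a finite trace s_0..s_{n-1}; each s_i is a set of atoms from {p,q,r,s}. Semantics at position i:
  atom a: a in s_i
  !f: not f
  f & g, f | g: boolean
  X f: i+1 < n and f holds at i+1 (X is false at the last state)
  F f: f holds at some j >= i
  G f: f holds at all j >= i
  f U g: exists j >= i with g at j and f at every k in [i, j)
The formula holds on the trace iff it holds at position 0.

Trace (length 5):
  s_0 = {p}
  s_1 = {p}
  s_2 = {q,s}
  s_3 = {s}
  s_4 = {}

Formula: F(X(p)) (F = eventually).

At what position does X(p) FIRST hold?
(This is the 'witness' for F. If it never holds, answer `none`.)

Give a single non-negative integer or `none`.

Answer: 0

Derivation:
s_0={p}: X(p)=True p=True
s_1={p}: X(p)=False p=True
s_2={q,s}: X(p)=False p=False
s_3={s}: X(p)=False p=False
s_4={}: X(p)=False p=False
F(X(p)) holds; first witness at position 0.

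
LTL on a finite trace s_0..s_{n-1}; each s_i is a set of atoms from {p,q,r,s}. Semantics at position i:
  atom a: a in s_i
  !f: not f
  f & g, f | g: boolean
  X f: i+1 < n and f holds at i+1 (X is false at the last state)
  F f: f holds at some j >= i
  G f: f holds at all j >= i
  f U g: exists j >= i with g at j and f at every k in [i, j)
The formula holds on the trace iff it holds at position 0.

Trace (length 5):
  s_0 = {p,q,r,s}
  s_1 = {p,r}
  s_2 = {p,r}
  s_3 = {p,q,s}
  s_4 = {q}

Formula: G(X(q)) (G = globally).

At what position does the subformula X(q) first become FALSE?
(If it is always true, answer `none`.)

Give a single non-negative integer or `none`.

Answer: 0

Derivation:
s_0={p,q,r,s}: X(q)=False q=True
s_1={p,r}: X(q)=False q=False
s_2={p,r}: X(q)=True q=False
s_3={p,q,s}: X(q)=True q=True
s_4={q}: X(q)=False q=True
G(X(q)) holds globally = False
First violation at position 0.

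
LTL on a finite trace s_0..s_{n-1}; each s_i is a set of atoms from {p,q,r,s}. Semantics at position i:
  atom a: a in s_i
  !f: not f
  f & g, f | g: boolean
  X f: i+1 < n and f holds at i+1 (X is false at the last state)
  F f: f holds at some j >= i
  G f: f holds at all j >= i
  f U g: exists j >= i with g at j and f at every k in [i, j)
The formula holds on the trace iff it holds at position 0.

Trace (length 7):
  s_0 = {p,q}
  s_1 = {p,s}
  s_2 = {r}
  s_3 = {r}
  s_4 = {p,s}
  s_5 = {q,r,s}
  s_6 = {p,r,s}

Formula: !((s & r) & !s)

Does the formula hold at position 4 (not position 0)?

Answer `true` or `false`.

Answer: true

Derivation:
s_0={p,q}: !((s & r) & !s)=True ((s & r) & !s)=False (s & r)=False s=False r=False !s=True
s_1={p,s}: !((s & r) & !s)=True ((s & r) & !s)=False (s & r)=False s=True r=False !s=False
s_2={r}: !((s & r) & !s)=True ((s & r) & !s)=False (s & r)=False s=False r=True !s=True
s_3={r}: !((s & r) & !s)=True ((s & r) & !s)=False (s & r)=False s=False r=True !s=True
s_4={p,s}: !((s & r) & !s)=True ((s & r) & !s)=False (s & r)=False s=True r=False !s=False
s_5={q,r,s}: !((s & r) & !s)=True ((s & r) & !s)=False (s & r)=True s=True r=True !s=False
s_6={p,r,s}: !((s & r) & !s)=True ((s & r) & !s)=False (s & r)=True s=True r=True !s=False
Evaluating at position 4: result = True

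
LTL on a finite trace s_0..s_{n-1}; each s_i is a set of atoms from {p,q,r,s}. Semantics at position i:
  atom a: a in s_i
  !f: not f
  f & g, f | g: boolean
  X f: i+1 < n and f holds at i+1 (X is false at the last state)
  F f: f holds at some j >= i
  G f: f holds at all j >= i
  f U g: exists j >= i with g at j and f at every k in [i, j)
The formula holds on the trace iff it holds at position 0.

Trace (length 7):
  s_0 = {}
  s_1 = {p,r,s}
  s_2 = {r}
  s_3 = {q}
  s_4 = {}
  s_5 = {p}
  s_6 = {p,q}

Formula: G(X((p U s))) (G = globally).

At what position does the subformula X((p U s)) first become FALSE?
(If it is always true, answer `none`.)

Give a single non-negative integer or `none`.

Answer: 1

Derivation:
s_0={}: X((p U s))=True (p U s)=False p=False s=False
s_1={p,r,s}: X((p U s))=False (p U s)=True p=True s=True
s_2={r}: X((p U s))=False (p U s)=False p=False s=False
s_3={q}: X((p U s))=False (p U s)=False p=False s=False
s_4={}: X((p U s))=False (p U s)=False p=False s=False
s_5={p}: X((p U s))=False (p U s)=False p=True s=False
s_6={p,q}: X((p U s))=False (p U s)=False p=True s=False
G(X((p U s))) holds globally = False
First violation at position 1.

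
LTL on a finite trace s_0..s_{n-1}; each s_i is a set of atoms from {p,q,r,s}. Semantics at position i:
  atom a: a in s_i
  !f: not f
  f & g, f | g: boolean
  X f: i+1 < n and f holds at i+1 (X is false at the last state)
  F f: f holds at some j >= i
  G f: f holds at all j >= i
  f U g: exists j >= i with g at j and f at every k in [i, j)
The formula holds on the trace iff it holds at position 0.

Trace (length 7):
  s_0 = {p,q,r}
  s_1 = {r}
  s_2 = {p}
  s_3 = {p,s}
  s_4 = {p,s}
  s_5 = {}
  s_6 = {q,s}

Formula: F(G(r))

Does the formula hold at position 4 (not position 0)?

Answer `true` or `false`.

s_0={p,q,r}: F(G(r))=False G(r)=False r=True
s_1={r}: F(G(r))=False G(r)=False r=True
s_2={p}: F(G(r))=False G(r)=False r=False
s_3={p,s}: F(G(r))=False G(r)=False r=False
s_4={p,s}: F(G(r))=False G(r)=False r=False
s_5={}: F(G(r))=False G(r)=False r=False
s_6={q,s}: F(G(r))=False G(r)=False r=False
Evaluating at position 4: result = False

Answer: false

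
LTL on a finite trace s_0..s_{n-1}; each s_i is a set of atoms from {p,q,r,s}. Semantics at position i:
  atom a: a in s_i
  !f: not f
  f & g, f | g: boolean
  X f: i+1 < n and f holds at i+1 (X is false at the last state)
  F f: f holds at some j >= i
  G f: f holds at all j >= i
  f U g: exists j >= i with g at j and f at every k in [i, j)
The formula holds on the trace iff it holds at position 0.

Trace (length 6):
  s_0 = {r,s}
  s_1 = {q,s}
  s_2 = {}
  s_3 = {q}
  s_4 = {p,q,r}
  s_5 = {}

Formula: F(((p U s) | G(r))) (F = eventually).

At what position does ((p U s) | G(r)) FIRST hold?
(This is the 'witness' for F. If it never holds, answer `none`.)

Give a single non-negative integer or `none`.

s_0={r,s}: ((p U s) | G(r))=True (p U s)=True p=False s=True G(r)=False r=True
s_1={q,s}: ((p U s) | G(r))=True (p U s)=True p=False s=True G(r)=False r=False
s_2={}: ((p U s) | G(r))=False (p U s)=False p=False s=False G(r)=False r=False
s_3={q}: ((p U s) | G(r))=False (p U s)=False p=False s=False G(r)=False r=False
s_4={p,q,r}: ((p U s) | G(r))=False (p U s)=False p=True s=False G(r)=False r=True
s_5={}: ((p U s) | G(r))=False (p U s)=False p=False s=False G(r)=False r=False
F(((p U s) | G(r))) holds; first witness at position 0.

Answer: 0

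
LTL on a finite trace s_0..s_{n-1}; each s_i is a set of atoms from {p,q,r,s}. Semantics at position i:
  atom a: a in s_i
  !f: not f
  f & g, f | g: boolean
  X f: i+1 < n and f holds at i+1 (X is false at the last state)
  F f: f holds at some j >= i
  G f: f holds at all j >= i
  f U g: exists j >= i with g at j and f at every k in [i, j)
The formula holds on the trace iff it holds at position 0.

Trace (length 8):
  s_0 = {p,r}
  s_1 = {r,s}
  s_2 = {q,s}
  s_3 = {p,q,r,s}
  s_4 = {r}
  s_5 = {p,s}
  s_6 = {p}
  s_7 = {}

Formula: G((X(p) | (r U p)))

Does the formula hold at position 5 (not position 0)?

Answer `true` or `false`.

Answer: false

Derivation:
s_0={p,r}: G((X(p) | (r U p)))=False (X(p) | (r U p))=True X(p)=False p=True (r U p)=True r=True
s_1={r,s}: G((X(p) | (r U p)))=False (X(p) | (r U p))=False X(p)=False p=False (r U p)=False r=True
s_2={q,s}: G((X(p) | (r U p)))=False (X(p) | (r U p))=True X(p)=True p=False (r U p)=False r=False
s_3={p,q,r,s}: G((X(p) | (r U p)))=False (X(p) | (r U p))=True X(p)=False p=True (r U p)=True r=True
s_4={r}: G((X(p) | (r U p)))=False (X(p) | (r U p))=True X(p)=True p=False (r U p)=True r=True
s_5={p,s}: G((X(p) | (r U p)))=False (X(p) | (r U p))=True X(p)=True p=True (r U p)=True r=False
s_6={p}: G((X(p) | (r U p)))=False (X(p) | (r U p))=True X(p)=False p=True (r U p)=True r=False
s_7={}: G((X(p) | (r U p)))=False (X(p) | (r U p))=False X(p)=False p=False (r U p)=False r=False
Evaluating at position 5: result = False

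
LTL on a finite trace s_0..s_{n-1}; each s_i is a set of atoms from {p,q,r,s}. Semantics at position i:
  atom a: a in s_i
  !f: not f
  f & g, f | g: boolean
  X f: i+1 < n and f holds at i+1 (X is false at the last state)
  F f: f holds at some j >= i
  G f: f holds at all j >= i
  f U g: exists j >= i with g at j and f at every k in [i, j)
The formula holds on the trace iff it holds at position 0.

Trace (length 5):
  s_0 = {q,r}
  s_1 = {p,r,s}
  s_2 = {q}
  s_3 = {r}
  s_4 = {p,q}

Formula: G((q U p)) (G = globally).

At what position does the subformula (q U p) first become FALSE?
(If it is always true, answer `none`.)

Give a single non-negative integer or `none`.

Answer: 2

Derivation:
s_0={q,r}: (q U p)=True q=True p=False
s_1={p,r,s}: (q U p)=True q=False p=True
s_2={q}: (q U p)=False q=True p=False
s_3={r}: (q U p)=False q=False p=False
s_4={p,q}: (q U p)=True q=True p=True
G((q U p)) holds globally = False
First violation at position 2.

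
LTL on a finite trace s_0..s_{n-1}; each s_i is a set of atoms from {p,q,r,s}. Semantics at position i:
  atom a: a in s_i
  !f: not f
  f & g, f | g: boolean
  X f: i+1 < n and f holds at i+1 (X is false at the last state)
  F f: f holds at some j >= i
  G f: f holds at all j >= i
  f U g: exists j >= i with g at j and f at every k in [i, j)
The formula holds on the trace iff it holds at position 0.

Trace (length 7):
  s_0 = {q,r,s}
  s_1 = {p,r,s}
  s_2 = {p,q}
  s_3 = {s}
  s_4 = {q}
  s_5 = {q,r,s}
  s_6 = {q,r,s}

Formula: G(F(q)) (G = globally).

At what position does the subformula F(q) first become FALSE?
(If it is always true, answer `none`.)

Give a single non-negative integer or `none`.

Answer: none

Derivation:
s_0={q,r,s}: F(q)=True q=True
s_1={p,r,s}: F(q)=True q=False
s_2={p,q}: F(q)=True q=True
s_3={s}: F(q)=True q=False
s_4={q}: F(q)=True q=True
s_5={q,r,s}: F(q)=True q=True
s_6={q,r,s}: F(q)=True q=True
G(F(q)) holds globally = True
No violation — formula holds at every position.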